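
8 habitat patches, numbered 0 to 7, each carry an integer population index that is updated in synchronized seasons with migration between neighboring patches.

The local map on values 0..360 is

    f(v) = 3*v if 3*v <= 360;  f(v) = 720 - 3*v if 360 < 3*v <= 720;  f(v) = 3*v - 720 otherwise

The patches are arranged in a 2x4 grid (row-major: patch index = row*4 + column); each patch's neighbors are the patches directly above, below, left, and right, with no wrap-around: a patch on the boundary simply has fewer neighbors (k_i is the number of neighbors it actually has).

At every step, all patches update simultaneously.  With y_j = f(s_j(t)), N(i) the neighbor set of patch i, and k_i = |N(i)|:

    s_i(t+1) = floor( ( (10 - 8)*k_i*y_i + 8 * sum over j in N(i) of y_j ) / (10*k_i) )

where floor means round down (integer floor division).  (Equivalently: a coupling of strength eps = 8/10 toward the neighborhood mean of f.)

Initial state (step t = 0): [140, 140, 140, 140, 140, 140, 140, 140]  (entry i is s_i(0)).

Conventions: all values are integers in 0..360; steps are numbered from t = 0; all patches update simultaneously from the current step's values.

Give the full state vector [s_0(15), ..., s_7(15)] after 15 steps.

Answer: [180, 180, 180, 180, 180, 180, 180, 180]

Derivation:
t=0: [140, 140, 140, 140, 140, 140, 140, 140]
t=1: [300, 300, 300, 300, 300, 300, 300, 300]
t=2: [180, 180, 180, 180, 180, 180, 180, 180]
t=3: [180, 180, 180, 180, 180, 180, 180, 180]
t=4: [180, 180, 180, 180, 180, 180, 180, 180]
t=5: [180, 180, 180, 180, 180, 180, 180, 180]
t=6: [180, 180, 180, 180, 180, 180, 180, 180]
t=7: [180, 180, 180, 180, 180, 180, 180, 180]
t=8: [180, 180, 180, 180, 180, 180, 180, 180]
t=9: [180, 180, 180, 180, 180, 180, 180, 180]
t=10: [180, 180, 180, 180, 180, 180, 180, 180]
t=11: [180, 180, 180, 180, 180, 180, 180, 180]
t=12: [180, 180, 180, 180, 180, 180, 180, 180]
t=13: [180, 180, 180, 180, 180, 180, 180, 180]
t=14: [180, 180, 180, 180, 180, 180, 180, 180]
t=15: [180, 180, 180, 180, 180, 180, 180, 180]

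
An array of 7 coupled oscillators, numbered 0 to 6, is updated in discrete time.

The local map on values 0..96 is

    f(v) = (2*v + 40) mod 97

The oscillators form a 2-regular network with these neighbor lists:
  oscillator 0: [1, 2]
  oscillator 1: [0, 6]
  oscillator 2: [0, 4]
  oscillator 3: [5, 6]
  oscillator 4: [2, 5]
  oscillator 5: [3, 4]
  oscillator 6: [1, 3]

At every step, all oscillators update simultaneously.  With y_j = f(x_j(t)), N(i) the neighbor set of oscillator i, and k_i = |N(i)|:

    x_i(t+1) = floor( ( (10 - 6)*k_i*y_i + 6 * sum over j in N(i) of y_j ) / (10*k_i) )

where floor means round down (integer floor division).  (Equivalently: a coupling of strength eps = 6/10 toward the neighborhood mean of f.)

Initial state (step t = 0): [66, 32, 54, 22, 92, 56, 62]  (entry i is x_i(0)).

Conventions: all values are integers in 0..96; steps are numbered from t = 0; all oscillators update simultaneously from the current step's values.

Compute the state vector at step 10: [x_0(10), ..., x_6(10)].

Simulating step by step:
t=0: [66, 32, 54, 22, 92, 56, 62]
t=1: [47, 45, 51, 70, 43, 56, 54]
t=2: [38, 39, 37, 65, 41, 55, 55]
t=3: [19, 30, 20, 61, 31, 50, 49]
t=4: [56, 36, 56, 51, 38, 38, 36]
t=5: [43, 27, 44, 28, 29, 26, 24]
t=6: [49, 72, 21, 92, 37, 65, 92]
t=7: [67, 56, 50, 42, 53, 43, 47]
t=8: [60, 56, 55, 30, 41, 34, 39]
t=9: [57, 47, 47, 10, 29, 12, 25]
t=10: [45, 58, 32, 70, 30, 43, 65]

Answer: [45, 58, 32, 70, 30, 43, 65]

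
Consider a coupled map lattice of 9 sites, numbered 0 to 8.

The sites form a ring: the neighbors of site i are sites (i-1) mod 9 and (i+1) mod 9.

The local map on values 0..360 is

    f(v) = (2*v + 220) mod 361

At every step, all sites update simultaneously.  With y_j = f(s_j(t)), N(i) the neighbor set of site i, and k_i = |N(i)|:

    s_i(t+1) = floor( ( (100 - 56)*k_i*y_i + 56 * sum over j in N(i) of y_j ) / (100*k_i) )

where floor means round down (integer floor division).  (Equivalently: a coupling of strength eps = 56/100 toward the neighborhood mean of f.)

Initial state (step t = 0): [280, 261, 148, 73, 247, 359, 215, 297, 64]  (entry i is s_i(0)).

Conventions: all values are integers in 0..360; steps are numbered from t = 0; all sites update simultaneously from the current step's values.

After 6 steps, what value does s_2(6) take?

Answer: s_2(6) = 180

Derivation:
t=0: [280, 261, 148, 73, 247, 359, 215, 297, 64]
t=1: [128, 68, 75, 144, 217, 274, 213, 218, 195]
t=2: [220, 191, 144, 149, 182, 182, 220, 279, 224]
t=3: [285, 230, 176, 172, 204, 244, 209, 194, 234]
t=4: [210, 218, 239, 223, 271, 305, 288, 277, 232]
t=5: [295, 302, 316, 239, 133, 79, 77, 134, 234]
t=6: [158, 105, 180, 219, 154, 46, 46, 151, 204]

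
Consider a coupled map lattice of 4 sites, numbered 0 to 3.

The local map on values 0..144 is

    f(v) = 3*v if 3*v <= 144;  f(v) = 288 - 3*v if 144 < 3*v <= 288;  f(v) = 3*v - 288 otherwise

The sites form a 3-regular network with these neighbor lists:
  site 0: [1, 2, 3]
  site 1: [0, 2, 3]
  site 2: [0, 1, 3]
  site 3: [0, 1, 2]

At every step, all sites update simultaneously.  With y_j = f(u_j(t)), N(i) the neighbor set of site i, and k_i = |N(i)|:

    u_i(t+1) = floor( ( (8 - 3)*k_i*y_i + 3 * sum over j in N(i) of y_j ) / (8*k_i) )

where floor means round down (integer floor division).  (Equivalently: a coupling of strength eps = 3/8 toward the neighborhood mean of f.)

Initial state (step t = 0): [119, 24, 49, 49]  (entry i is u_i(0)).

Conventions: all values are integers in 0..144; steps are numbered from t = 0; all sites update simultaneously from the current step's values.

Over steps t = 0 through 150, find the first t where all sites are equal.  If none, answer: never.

Answer: 29
Key observation: Synchronization is absorbing here: once all sites are equal they stay equal, and step 29 is the first all-equal step.

Derivation:
t=0: [119, 24, 49, 49]  (not all equal)
t=1: [87, 88, 123, 123]  (not all equal)
t=2: [40, 38, 67, 67]  (not all equal)
t=3: [111, 108, 94, 94]  (not all equal)
t=4: [34, 29, 14, 14]  (not all equal)
t=5: [85, 77, 55, 55]  (not all equal)
t=6: [58, 70, 103, 103]  (not all equal)
t=7: [86, 68, 39, 39]  (not all equal)
t=8: [58, 85, 102, 102]  (not all equal)
t=9: [79, 39, 31, 31]  (not all equal)
t=10: [69, 102, 90, 90]  (not all equal)
t=11: [57, 25, 25, 25]  (not all equal)
t=12: [101, 80, 80, 80]  (not all equal)
t=13: [27, 43, 43, 43]  (not all equal)
t=14: [99, 123, 123, 123]  (not all equal)
t=15: [36, 72, 72, 72]  (not all equal)
t=16: [94, 76, 76, 76]  (not all equal)
t=17: [26, 53, 53, 53]  (not all equal)
t=18: [97, 122, 122, 122]  (not all equal)
t=19: [31, 68, 68, 68]  (not all equal)
t=20: [89, 85, 85, 85]  (not all equal)
t=21: [25, 31, 31, 31]  (not all equal)
t=22: [81, 90, 90, 90]  (not all equal)
t=23: [34, 21, 21, 21]  (not all equal)
t=24: [87, 67, 67, 67]  (not all equal)
t=25: [49, 79, 79, 79]  (not all equal)
t=26: [107, 62, 62, 62]  (not all equal)
t=27: [58, 93, 93, 93]  (not all equal)
t=28: [74, 22, 22, 22]  (not all equal)
t=29: [66, 66, 66, 66]  (all equal)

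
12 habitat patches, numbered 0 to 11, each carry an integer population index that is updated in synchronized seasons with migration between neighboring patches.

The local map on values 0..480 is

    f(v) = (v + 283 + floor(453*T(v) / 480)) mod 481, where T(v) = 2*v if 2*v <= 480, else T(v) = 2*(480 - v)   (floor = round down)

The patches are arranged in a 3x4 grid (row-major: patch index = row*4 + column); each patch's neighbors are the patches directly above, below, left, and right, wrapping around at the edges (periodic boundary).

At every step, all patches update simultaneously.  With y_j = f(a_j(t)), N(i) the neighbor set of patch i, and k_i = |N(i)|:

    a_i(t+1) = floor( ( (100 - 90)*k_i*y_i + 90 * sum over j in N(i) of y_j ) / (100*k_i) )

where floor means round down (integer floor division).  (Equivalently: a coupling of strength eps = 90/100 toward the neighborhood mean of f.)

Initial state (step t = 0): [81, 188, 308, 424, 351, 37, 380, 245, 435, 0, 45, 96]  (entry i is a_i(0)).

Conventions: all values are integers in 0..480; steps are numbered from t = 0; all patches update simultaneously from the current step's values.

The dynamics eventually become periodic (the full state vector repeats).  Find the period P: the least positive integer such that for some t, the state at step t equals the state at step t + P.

Answer: 2
Key observation: The state at step 11, [376, 376, 376, 376, 376, 376, 376, 376, 376, 376, 376, 376], reappears at step 13 — and no state repeats earlier — so the cycle the system enters has period 2.

Derivation:
t=0: [81, 188, 308, 424, 351, 37, 380, 245, 435, 0, 45, 96]
t=1: [316, 291, 371, 158, 209, 352, 316, 265, 210, 358, 303, 249]
t=2: [384, 402, 391, 314, 423, 415, 421, 293, 317, 419, 314, 355]
t=3: [382, 350, 383, 395, 388, 338, 387, 379, 363, 381, 362, 428]
t=4: [374, 380, 375, 358, 381, 376, 381, 354, 359, 391, 360, 370]
t=5: [379, 371, 378, 381, 381, 367, 381, 378, 372, 378, 372, 388]
t=6: [373, 374, 373, 369, 374, 373, 375, 367, 369, 377, 369, 372]
t=7: [377, 375, 377, 377, 378, 375, 378, 377, 375, 377, 375, 380]
t=8: [373, 373, 373, 372, 373, 373, 373, 371, 372, 374, 372, 373]
t=9: [376, 376, 376, 376, 376, 376, 376, 376, 376, 376, 376, 377]
t=10: [374, 374, 374, 373, 374, 374, 374, 373, 373, 374, 373, 373]
t=11: [376, 376, 376, 376, 376, 376, 376, 376, 376, 376, 376, 376]
t=12: [374, 374, 374, 374, 374, 374, 374, 374, 374, 374, 374, 374]
t=13: [376, 376, 376, 376, 376, 376, 376, 376, 376, 376, 376, 376]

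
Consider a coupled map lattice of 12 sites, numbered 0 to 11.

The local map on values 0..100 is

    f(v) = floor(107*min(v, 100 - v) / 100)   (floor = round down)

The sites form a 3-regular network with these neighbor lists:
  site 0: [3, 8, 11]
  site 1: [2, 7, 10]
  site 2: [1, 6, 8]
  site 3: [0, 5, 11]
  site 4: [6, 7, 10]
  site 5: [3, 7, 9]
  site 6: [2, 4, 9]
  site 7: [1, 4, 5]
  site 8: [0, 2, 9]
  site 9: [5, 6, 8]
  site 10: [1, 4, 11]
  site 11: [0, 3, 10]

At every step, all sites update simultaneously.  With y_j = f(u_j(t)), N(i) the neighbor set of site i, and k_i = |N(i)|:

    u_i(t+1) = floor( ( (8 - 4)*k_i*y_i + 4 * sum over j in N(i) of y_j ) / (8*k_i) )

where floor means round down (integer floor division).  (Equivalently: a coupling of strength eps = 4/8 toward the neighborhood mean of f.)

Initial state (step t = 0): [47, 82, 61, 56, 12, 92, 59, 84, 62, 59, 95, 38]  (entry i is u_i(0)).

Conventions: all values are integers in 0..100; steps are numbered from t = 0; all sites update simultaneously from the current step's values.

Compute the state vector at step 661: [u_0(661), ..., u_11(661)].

Simulating step by step:
t=0: [47, 82, 61, 56, 12, 92, 59, 84, 62, 59, 95, 38]
t=1: [46, 20, 37, 39, 16, 21, 37, 15, 42, 36, 14, 37]
t=2: [45, 22, 36, 38, 20, 26, 35, 18, 43, 36, 19, 36]
t=3: [44, 24, 36, 38, 23, 29, 34, 21, 43, 37, 23, 37]
t=4: [44, 26, 36, 39, 25, 32, 34, 24, 43, 38, 26, 38]
t=5: [44, 28, 37, 40, 27, 34, 35, 27, 43, 39, 29, 39]
t=6: [45, 30, 38, 41, 30, 36, 36, 29, 44, 40, 31, 40]
t=7: [46, 33, 39, 42, 33, 38, 38, 32, 45, 41, 34, 41]
t=8: [47, 36, 41, 44, 35, 40, 39, 35, 46, 42, 36, 43]
t=9: [48, 38, 42, 46, 37, 42, 41, 38, 47, 44, 39, 45]
t=10: [50, 40, 44, 48, 40, 44, 43, 40, 48, 46, 41, 47]
t=11: [51, 43, 46, 50, 42, 47, 46, 42, 50, 48, 43, 49]
t=12: [52, 46, 49, 52, 45, 49, 48, 45, 51, 50, 46, 51]
t=13: [51, 49, 51, 51, 48, 51, 51, 48, 52, 52, 49, 51]
t=14: [51, 51, 51, 52, 51, 51, 51, 51, 51, 51, 51, 52]
t=15: [51, 52, 52, 51, 52, 51, 52, 52, 52, 52, 51, 51]
t=16: [51, 51, 51, 52, 51, 51, 51, 51, 51, 51, 51, 52]

Answer: [51, 52, 52, 51, 52, 51, 52, 52, 52, 52, 51, 51]
Key observation: The state at step 14, [51, 51, 51, 52, 51, 51, 51, 51, 51, 51, 51, 52], reappears at step 16: the system is in a cycle of period 2 from step 14 on.  Therefore the state at step 661 equals the state at step 14 + ((661 - 14) mod 2) = 15, which is [51, 52, 52, 51, 52, 51, 52, 52, 52, 52, 51, 51].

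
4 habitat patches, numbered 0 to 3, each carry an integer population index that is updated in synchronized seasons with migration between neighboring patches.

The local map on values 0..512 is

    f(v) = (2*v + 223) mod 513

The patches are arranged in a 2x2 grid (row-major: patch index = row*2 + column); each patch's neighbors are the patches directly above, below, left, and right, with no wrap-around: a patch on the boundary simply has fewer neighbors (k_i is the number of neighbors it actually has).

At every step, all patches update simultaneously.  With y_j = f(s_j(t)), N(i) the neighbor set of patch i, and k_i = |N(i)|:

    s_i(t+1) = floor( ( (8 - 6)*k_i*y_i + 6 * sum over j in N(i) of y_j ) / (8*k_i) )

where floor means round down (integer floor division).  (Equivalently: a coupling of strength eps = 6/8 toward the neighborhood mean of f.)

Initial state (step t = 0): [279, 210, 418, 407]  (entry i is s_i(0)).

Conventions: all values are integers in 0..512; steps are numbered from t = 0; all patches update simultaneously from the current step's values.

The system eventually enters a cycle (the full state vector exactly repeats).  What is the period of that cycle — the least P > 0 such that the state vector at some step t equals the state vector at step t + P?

Simulating step by step:
t=0: [279, 210, 418, 407]
t=1: [128, 137, 112, 63]
t=2: [473, 434, 422, 441]
t=3: [75, 99, 93, 59]
t=4: [404, 373, 370, 396]
t=5: [341, 304, 302, 465]
t=6: [335, 274, 273, 268]
t=7: [287, 299, 298, 254]
t=8: [301, 265, 264, 284]
t=9: [257, 281, 280, 248]
t=10: [259, 229, 228, 254]
t=11: [182, 209, 208, 179]
t=12: [113, 85, 84, 112]
t=13: [406, 434, 433, 405]
t=14: [50, 22, 21, 49]
t=15: [280, 308, 307, 279]
t=16: [311, 283, 282, 310]
t=17: [289, 317, 316, 288]
t=18: [329, 301, 300, 328]
t=19: [325, 353, 352, 324]
t=20: [401, 373, 372, 400]
t=21: [469, 497, 496, 468]
t=22: [176, 148, 147, 175]
t=23: [19, 47, 46, 18]
t=24: [302, 274, 273, 301]
t=25: [271, 299, 298, 270]
t=26: [293, 265, 264, 292]
t=27: [253, 281, 280, 252]
t=28: [257, 229, 228, 256]
t=29: [181, 209, 208, 180]
t=30: [113, 85, 84, 112]

Answer: 18
Key observation: The state at step 12, [113, 85, 84, 112], reappears at step 30 — and no state repeats earlier — so the cycle the system enters has period 18.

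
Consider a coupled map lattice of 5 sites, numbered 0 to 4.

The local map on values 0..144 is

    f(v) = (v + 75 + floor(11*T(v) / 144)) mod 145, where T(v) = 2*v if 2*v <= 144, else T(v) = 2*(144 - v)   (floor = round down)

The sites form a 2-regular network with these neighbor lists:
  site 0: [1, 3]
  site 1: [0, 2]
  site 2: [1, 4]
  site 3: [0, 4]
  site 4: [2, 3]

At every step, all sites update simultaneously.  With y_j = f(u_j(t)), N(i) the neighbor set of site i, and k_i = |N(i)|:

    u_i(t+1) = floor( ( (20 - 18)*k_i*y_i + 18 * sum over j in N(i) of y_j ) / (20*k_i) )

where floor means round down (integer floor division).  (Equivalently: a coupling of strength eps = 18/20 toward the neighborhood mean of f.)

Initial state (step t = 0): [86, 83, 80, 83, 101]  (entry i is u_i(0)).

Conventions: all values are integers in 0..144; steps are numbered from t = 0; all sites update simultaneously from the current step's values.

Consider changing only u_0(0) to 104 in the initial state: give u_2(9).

Answer: u_2(9) = 81
Key observation: This trace re-runs the system from the modified initial state.

Derivation:
t=0: [104, 83, 80, 83, 101]
t=1: [23, 28, 28, 36, 22]
t=2: [110, 104, 103, 102, 110]
t=3: [39, 41, 42, 44, 39]
t=4: [123, 121, 120, 119, 123]
t=5: [53, 54, 54, 55, 52]
t=6: [137, 136, 135, 135, 137]
t=7: [66, 67, 67, 67, 66]
t=8: [6, 6, 6, 6, 6]
t=9: [81, 81, 81, 81, 81]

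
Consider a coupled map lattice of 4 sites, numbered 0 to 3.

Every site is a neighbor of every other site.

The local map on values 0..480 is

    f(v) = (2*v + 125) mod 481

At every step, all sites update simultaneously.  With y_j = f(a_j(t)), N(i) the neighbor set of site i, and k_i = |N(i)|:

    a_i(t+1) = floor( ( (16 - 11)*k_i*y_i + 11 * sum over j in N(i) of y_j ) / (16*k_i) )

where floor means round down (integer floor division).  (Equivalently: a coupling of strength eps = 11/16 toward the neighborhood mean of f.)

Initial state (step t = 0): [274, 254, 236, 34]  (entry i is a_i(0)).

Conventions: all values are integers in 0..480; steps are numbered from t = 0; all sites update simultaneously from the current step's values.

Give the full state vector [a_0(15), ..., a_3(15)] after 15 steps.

Answer: [75, 75, 75, 75]

Derivation:
t=0: [274, 254, 236, 34]
t=1: [165, 162, 159, 165]
t=2: [450, 450, 449, 450]
t=3: [62, 62, 62, 62]
t=4: [249, 249, 249, 249]
t=5: [142, 142, 142, 142]
t=6: [409, 409, 409, 409]
t=7: [462, 462, 462, 462]
t=8: [87, 87, 87, 87]
t=9: [299, 299, 299, 299]
t=10: [242, 242, 242, 242]
t=11: [128, 128, 128, 128]
t=12: [381, 381, 381, 381]
t=13: [406, 406, 406, 406]
t=14: [456, 456, 456, 456]
t=15: [75, 75, 75, 75]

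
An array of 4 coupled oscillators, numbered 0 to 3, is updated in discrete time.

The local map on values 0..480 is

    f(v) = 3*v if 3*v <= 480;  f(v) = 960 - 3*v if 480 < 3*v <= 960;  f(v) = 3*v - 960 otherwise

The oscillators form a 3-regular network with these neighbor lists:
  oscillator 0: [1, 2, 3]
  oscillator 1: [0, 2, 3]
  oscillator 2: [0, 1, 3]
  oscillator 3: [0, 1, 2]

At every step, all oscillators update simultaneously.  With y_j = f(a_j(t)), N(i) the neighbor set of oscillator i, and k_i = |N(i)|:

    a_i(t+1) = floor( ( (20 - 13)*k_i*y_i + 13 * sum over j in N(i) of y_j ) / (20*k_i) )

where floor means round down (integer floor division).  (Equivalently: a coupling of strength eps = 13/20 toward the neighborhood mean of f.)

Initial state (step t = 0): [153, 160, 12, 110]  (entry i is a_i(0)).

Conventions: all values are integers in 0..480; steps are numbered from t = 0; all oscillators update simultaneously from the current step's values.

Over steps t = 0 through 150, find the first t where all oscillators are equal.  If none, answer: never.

Answer: 6
Key observation: Synchronization is absorbing here: once all oscillators are equal they stay equal, and step 6 is the first all-equal step.

Derivation:
t=0: [153, 160, 12, 110]  (not all equal)
t=1: [343, 346, 287, 326]  (not all equal)
t=2: [66, 67, 70, 59]  (not all equal)
t=3: [196, 197, 198, 193]  (not all equal)
t=4: [372, 371, 371, 373]  (not all equal)
t=5: [155, 154, 154, 155]  (not all equal)
t=6: [463, 463, 463, 463]  (all equal)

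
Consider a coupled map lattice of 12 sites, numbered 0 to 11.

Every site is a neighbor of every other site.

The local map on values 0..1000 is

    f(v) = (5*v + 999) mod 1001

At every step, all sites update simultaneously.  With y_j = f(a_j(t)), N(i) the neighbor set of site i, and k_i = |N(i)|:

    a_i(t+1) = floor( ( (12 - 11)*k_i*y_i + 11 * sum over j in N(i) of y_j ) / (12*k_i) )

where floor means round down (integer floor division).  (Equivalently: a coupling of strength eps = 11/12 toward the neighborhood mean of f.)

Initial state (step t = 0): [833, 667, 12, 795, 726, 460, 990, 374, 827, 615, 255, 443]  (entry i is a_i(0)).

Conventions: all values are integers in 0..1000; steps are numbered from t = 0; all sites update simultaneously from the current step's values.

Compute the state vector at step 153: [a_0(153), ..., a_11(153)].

Simulating step by step:
t=0: [833, 667, 12, 795, 726, 460, 990, 374, 827, 615, 255, 443]
t=1: [410, 410, 410, 410, 410, 410, 410, 410, 410, 410, 410, 410]
t=2: [46, 46, 46, 46, 46, 46, 46, 46, 46, 46, 46, 46]
t=3: [228, 228, 228, 228, 228, 228, 228, 228, 228, 228, 228, 228]
t=4: [137, 137, 137, 137, 137, 137, 137, 137, 137, 137, 137, 137]
t=5: [683, 683, 683, 683, 683, 683, 683, 683, 683, 683, 683, 683]
t=6: [410, 410, 410, 410, 410, 410, 410, 410, 410, 410, 410, 410]

Answer: [228, 228, 228, 228, 228, 228, 228, 228, 228, 228, 228, 228]
Key observation: The state at step 1, [410, 410, 410, 410, 410, 410, 410, 410, 410, 410, 410, 410], reappears at step 6: the system is in a cycle of period 5 from step 1 on.  Therefore the state at step 153 equals the state at step 1 + ((153 - 1) mod 5) = 3, which is [228, 228, 228, 228, 228, 228, 228, 228, 228, 228, 228, 228].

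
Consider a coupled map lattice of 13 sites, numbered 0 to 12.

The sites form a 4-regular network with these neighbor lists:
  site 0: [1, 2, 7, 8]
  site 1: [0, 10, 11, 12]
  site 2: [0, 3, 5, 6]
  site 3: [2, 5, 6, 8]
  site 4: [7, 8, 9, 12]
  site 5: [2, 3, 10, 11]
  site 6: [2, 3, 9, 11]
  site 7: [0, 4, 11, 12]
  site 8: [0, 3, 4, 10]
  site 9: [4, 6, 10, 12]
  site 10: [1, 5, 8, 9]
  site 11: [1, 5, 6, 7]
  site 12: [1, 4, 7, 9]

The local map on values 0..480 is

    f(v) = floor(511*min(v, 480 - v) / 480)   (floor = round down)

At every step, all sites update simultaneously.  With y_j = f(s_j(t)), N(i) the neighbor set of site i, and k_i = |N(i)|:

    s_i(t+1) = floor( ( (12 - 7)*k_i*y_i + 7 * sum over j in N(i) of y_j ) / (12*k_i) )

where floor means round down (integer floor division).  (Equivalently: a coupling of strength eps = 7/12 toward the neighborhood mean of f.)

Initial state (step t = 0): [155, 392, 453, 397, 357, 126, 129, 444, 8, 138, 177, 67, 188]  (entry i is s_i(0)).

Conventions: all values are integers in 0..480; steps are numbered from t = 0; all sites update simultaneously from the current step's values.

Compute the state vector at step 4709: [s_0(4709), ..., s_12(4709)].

Answer: [240, 239, 240, 240, 239, 240, 240, 239, 239, 239, 240, 240, 239]
Key observation: The state at step 18, [254, 254, 255, 254, 254, 255, 254, 254, 254, 254, 254, 254, 254], reappears at step 22: the system is in a cycle of period 4 from step 18 on.  Therefore the state at step 4709 equals the state at step 18 + ((4709 - 18) mod 4) = 21, which is [240, 239, 240, 240, 239, 240, 240, 239, 239, 239, 240, 240, 239].

Derivation:
t=0: [155, 392, 453, 397, 357, 126, 129, 444, 8, 138, 177, 67, 188]
t=1: [93, 129, 88, 81, 111, 110, 105, 98, 86, 156, 133, 88, 142]
t=2: [103, 127, 98, 95, 123, 108, 110, 110, 102, 145, 133, 107, 139]
t=3: [113, 130, 107, 106, 130, 114, 117, 121, 115, 142, 133, 117, 139]
t=4: [123, 135, 116, 116, 137, 121, 124, 130, 125, 143, 136, 126, 142]
t=5: [132, 141, 126, 126, 144, 129, 132, 139, 134, 146, 141, 134, 147]
t=6: [141, 148, 136, 136, 151, 138, 140, 147, 143, 151, 147, 142, 153]
t=7: [151, 155, 145, 146, 158, 147, 149, 155, 152, 158, 154, 151, 159]
t=8: [160, 163, 155, 156, 166, 157, 158, 164, 161, 165, 162, 160, 167]
t=9: [170, 172, 166, 167, 174, 167, 168, 173, 171, 173, 171, 170, 175]
t=10: [180, 182, 177, 177, 184, 178, 178, 183, 181, 183, 181, 180, 184]
t=11: [191, 192, 188, 188, 194, 189, 189, 193, 191, 193, 192, 191, 194]
t=12: [203, 204, 200, 200, 205, 201, 201, 204, 203, 204, 203, 202, 205]
t=13: [215, 216, 212, 212, 217, 213, 213, 216, 215, 216, 215, 215, 217]
t=14: [227, 228, 225, 225, 229, 226, 226, 229, 228, 229, 228, 227, 230]
t=15: [241, 242, 239, 239, 243, 240, 240, 242, 241, 242, 241, 241, 243]
t=16: [253, 253, 254, 254, 252, 254, 254, 253, 253, 253, 253, 254, 252]
t=17: [240, 241, 240, 240, 241, 240, 240, 241, 241, 241, 240, 240, 241]
t=18: [254, 254, 255, 254, 254, 255, 254, 254, 254, 254, 254, 254, 254]
t=19: [239, 240, 239, 239, 240, 239, 239, 240, 240, 240, 239, 239, 240]
t=20: [254, 254, 254, 254, 255, 254, 254, 254, 254, 254, 254, 254, 255]
t=21: [240, 239, 240, 240, 239, 240, 240, 239, 239, 239, 240, 240, 239]
t=22: [254, 254, 255, 254, 254, 255, 254, 254, 254, 254, 254, 254, 254]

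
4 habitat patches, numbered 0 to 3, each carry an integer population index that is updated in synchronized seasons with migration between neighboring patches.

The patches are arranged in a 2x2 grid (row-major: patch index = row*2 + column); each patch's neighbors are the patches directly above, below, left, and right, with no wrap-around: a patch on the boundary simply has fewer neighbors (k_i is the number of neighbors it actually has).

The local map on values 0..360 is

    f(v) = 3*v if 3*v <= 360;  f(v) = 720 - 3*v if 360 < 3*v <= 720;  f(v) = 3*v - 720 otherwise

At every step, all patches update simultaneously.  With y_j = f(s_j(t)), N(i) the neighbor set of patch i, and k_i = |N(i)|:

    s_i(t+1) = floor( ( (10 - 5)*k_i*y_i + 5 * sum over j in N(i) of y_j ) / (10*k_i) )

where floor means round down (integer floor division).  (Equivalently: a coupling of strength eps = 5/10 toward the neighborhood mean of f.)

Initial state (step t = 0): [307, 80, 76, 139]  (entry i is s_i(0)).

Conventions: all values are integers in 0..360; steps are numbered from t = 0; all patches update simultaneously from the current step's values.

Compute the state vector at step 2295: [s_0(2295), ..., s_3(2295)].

Simulating step by step:
t=0: [307, 80, 76, 139]
t=1: [217, 246, 240, 268]
t=2: [39, 47, 38, 46]
t=3: [122, 134, 120, 132]
t=4: [346, 328, 349, 331]
t=5: [306, 279, 311, 284]
t=6: [181, 141, 189, 148]
t=7: [201, 261, 189, 250]
t=8: [112, 68, 113, 69]
t=9: [303, 237, 305, 239]
t=10: [145, 52, 145, 52]
t=11: [252, 188, 252, 188]
t=12: [66, 126, 66, 126]
t=13: [234, 306, 234, 306]
t=14: [63, 153, 63, 153]
t=15: [207, 243, 207, 243]
t=16: [76, 31, 76, 31]
t=17: [194, 126, 194, 126]
t=18: [189, 291, 189, 291]
t=19: [153, 153, 153, 153]
t=20: [261, 261, 261, 261]
t=21: [63, 63, 63, 63]
t=22: [189, 189, 189, 189]
t=23: [153, 153, 153, 153]

Answer: [153, 153, 153, 153]
Key observation: The state at step 19, [153, 153, 153, 153], reappears at step 23: the system is in a cycle of period 4 from step 19 on.  Therefore the state at step 2295 equals the state at step 19 + ((2295 - 19) mod 4) = 19, which is [153, 153, 153, 153].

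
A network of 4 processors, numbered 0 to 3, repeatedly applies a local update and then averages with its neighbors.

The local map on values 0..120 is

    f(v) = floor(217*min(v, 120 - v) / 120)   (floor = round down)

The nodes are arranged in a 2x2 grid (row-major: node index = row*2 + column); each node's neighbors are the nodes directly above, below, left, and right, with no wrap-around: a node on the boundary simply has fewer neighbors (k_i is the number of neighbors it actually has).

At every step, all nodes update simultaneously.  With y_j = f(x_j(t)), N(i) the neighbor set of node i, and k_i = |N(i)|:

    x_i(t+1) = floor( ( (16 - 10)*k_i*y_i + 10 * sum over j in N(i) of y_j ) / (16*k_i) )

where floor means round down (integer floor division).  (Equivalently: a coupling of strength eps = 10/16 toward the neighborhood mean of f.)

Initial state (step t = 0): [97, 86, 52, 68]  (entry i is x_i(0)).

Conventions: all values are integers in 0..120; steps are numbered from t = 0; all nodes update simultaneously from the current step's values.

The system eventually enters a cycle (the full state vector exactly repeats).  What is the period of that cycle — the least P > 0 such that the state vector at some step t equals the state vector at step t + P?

Answer: 5
Key observation: The state at step 14, [97, 97, 97, 97], reappears at step 19 — and no state repeats earlier — so the cycle the system enters has period 5.

Derivation:
t=0: [97, 86, 52, 68]
t=1: [63, 65, 77, 83]
t=2: [93, 89, 81, 79]
t=3: [57, 59, 64, 67]
t=4: [103, 101, 99, 100]
t=5: [33, 33, 34, 35]
t=6: [59, 60, 61, 61]
t=7: [106, 106, 106, 106]
t=8: [25, 25, 25, 25]
t=9: [45, 45, 45, 45]
t=10: [81, 81, 81, 81]
t=11: [70, 70, 70, 70]
t=12: [90, 90, 90, 90]
t=13: [54, 54, 54, 54]
t=14: [97, 97, 97, 97]
t=15: [41, 41, 41, 41]
t=16: [74, 74, 74, 74]
t=17: [83, 83, 83, 83]
t=18: [66, 66, 66, 66]
t=19: [97, 97, 97, 97]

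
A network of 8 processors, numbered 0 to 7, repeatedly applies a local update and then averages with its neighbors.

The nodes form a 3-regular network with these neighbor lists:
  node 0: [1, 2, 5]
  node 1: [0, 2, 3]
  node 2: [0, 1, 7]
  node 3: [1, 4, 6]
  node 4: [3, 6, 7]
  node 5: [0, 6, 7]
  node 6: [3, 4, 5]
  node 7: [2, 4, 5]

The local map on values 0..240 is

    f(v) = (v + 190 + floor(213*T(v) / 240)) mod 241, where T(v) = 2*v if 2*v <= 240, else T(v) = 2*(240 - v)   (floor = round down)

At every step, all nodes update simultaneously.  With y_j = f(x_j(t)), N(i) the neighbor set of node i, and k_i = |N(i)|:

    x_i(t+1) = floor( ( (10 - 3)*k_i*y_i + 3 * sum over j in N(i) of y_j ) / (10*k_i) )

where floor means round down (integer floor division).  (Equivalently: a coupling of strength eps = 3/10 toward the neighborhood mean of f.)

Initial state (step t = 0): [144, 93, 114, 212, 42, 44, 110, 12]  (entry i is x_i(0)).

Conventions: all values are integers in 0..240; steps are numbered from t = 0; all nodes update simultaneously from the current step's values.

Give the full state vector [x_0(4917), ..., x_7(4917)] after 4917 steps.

Simulating step by step:
t=0: [144, 93, 114, 212, 42, 44, 110, 12]
t=1: [45, 170, 62, 175, 90, 75, 43, 172]
t=2: [79, 44, 92, 194, 169, 124, 107, 47]
t=3: [148, 109, 174, 164, 32, 51, 29, 79]
t=4: [47, 33, 187, 11, 46, 84, 33, 154]
t=5: [100, 80, 174, 169, 80, 140, 75, 58]
t=6: [201, 166, 218, 52, 146, 66, 129, 119]
t=7: [187, 55, 170, 71, 30, 121, 48, 62]
t=8: [175, 108, 46, 123, 57, 71, 79, 92]
t=9: [190, 40, 98, 54, 115, 163, 146, 175]
t=10: [187, 96, 206, 79, 54, 53, 27, 192]
t=11: [213, 211, 217, 151, 110, 115, 52, 199]
t=12: [190, 190, 208, 42, 42, 71, 70, 178]
t=13: [217, 209, 218, 89, 90, 162, 127, 208]
t=14: [186, 209, 207, 181, 182, 51, 64, 190]
t=15: [212, 216, 216, 221, 221, 121, 143, 212]
t=16: [192, 206, 207, 185, 185, 72, 60, 192]
t=17: [215, 217, 216, 217, 218, 160, 141, 217]
t=18: [187, 206, 206, 187, 187, 50, 59, 186]
t=19: [212, 218, 218, 216, 218, 118, 133, 214]
t=20: [191, 206, 206, 189, 188, 69, 65, 191]
t=21: [215, 217, 217, 216, 218, 156, 150, 216]
t=22: [188, 206, 206, 187, 187, 52, 54, 187]
t=23: [212, 217, 217, 215, 216, 120, 123, 214]
t=24: [192, 206, 206, 190, 190, 74, 72, 191]
t=25: [216, 217, 217, 217, 219, 167, 164, 217]
t=26: [186, 206, 206, 185, 185, 44, 45, 185]
t=27: [211, 218, 218, 213, 215, 103, 104, 213]
t=28: [212, 206, 206, 211, 211, 229, 231, 211]
t=29: [209, 214, 214, 209, 209, 199, 198, 210]
t=30: [212, 209, 209, 213, 213, 218, 219, 212]
t=31: [210, 212, 212, 209, 208, 206, 205, 209]
t=32: [211, 210, 210, 213, 213, 214, 215, 212]
t=33: [211, 211, 211, 209, 209, 209, 208, 210]
t=34: [211, 211, 211, 212, 212, 212, 213, 212]
t=35: [210, 210, 210, 210, 209, 210, 209, 210]
t=36: [212, 212, 212, 212, 212, 212, 212, 212]
t=37: [210, 210, 210, 210, 210, 210, 210, 210]
t=38: [212, 212, 212, 212, 212, 212, 212, 212]

Answer: [210, 210, 210, 210, 210, 210, 210, 210]
Key observation: The state at step 36, [212, 212, 212, 212, 212, 212, 212, 212], reappears at step 38: the system is in a cycle of period 2 from step 36 on.  Therefore the state at step 4917 equals the state at step 36 + ((4917 - 36) mod 2) = 37, which is [210, 210, 210, 210, 210, 210, 210, 210].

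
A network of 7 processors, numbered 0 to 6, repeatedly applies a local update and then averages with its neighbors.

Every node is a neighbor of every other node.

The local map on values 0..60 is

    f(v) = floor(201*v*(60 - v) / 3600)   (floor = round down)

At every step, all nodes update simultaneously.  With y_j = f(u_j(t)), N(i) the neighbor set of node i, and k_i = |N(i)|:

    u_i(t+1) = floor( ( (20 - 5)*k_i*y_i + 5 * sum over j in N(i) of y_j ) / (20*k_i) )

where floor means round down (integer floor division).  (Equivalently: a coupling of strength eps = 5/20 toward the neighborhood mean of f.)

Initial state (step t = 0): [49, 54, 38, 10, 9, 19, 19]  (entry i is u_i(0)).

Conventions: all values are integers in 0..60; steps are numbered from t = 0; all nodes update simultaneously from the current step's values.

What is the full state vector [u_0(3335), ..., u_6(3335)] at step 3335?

Answer: [30, 30, 30, 30, 30, 30, 30]
Key observation: The state at step 6, [49, 49, 49, 49, 49, 49, 49], reappears at step 10: the system is in a cycle of period 4 from step 6 on.  Therefore the state at step 3335 equals the state at step 6 + ((3335 - 6) mod 4) = 7, which is [30, 30, 30, 30, 30, 30, 30].

Derivation:
t=0: [49, 54, 38, 10, 9, 19, 19]
t=1: [30, 22, 42, 28, 27, 40, 40]
t=2: [48, 46, 43, 48, 48, 44, 44]
t=3: [33, 35, 38, 33, 33, 38, 38]
t=4: [48, 47, 46, 48, 48, 46, 46]
t=5: [32, 33, 34, 32, 32, 34, 34]
t=6: [49, 49, 49, 49, 49, 49, 49]
t=7: [30, 30, 30, 30, 30, 30, 30]
t=8: [50, 50, 50, 50, 50, 50, 50]
t=9: [27, 27, 27, 27, 27, 27, 27]
t=10: [49, 49, 49, 49, 49, 49, 49]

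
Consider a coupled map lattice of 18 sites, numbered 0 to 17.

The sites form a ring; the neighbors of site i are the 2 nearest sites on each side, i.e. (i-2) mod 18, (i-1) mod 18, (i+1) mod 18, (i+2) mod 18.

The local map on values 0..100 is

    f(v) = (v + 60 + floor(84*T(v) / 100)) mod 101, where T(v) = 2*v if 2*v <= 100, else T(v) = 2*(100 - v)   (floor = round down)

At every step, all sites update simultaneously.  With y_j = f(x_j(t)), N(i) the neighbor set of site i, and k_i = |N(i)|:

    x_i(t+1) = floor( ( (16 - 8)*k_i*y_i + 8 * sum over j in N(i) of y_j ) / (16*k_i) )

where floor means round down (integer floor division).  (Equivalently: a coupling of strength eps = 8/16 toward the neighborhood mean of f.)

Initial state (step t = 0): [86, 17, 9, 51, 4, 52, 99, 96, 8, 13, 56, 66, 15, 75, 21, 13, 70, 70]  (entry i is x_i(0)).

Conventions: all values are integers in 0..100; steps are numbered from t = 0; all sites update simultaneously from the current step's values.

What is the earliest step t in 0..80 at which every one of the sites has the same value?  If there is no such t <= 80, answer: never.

Simulating step by step:
t=0: [86, 17, 9, 51, 4, 52, 99, 96, 8, 13, 56, 66, 15, 75, 21, 13, 70, 70]  (not all equal)
t=1: [64, 42, 71, 77, 75, 80, 67, 71, 78, 86, 88, 85, 82, 74, 51, 78, 71, 70]  (not all equal)
t=2: [79, 74, 77, 74, 76, 74, 77, 75, 73, 69, 68, 69, 73, 76, 83, 77, 79, 77]  (not all equal)
t=3: [73, 75, 74, 75, 75, 75, 75, 76, 77, 79, 79, 79, 76, 75, 72, 73, 72, 74]  (not all equal)
t=4: [76, 76, 76, 76, 76, 75, 75, 74, 74, 73, 73, 73, 75, 75, 77, 77, 77, 76]  (not all equal)
t=5: [74, 75, 75, 75, 75, 75, 75, 76, 76, 76, 76, 76, 76, 75, 74, 74, 74, 74]  (not all equal)
t=6: [76, 76, 76, 76, 76, 75, 75, 75, 75, 75, 75, 75, 75, 75, 75, 76, 76, 76]  (not all equal)
t=7: [75, 75, 75, 75, 75, 75, 75, 76, 76, 76, 76, 76, 76, 75, 75, 75, 75, 75]  (not all equal)
t=8: [76, 76, 76, 76, 76, 75, 75, 75, 75, 75, 75, 75, 75, 75, 75, 76, 76, 76]  (not all equal)

Answer: never
Key observation: The state at step 6 reappears at step 8 — the system is in a cycle of period 2 from step 6 on.  No step 0..8 is synchronized, and the cycle repeats forever, so no step up to 80 (or ever) has all sites equal.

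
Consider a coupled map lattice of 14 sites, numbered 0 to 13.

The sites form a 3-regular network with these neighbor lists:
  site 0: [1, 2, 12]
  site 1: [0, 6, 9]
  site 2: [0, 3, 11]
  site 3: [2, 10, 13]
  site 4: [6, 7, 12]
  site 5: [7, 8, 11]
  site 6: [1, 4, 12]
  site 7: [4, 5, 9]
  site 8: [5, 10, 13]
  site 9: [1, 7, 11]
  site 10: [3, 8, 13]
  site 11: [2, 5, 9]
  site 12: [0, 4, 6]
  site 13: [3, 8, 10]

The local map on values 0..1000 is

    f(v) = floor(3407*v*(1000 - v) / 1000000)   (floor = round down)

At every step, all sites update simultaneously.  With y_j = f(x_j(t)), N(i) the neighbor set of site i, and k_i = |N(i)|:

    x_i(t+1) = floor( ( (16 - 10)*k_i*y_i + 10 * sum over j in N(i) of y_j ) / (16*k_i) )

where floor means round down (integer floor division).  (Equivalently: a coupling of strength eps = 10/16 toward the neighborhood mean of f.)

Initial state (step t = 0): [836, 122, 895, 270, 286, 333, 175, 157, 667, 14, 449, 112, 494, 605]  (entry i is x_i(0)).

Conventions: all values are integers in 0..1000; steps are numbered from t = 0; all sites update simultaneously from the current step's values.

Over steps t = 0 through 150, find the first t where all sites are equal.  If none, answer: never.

Answer: never
Key observation: The state at step 31 reappears at step 35 — the system is in a cycle of period 4 from step 31 on.  No step 0..35 is synchronized, and the cycle repeats forever, so no step up to 150 (or ever) has all sites equal.

Derivation:
t=0: [836, 122, 895, 270, 286, 333, 175, 157, 667, 14, 449, 112, 494, 605]  (not all equal)
t=1: [494, 345, 427, 663, 633, 605, 582, 480, 786, 257, 782, 360, 663, 777]  (not all equal)
t=2: [811, 773, 811, 702, 804, 765, 794, 788, 628, 744, 618, 772, 799, 620]  (not all equal)
t=3: [542, 583, 577, 710, 549, 638, 558, 587, 760, 610, 782, 595, 541, 782]  (not all equal)
t=4: [838, 830, 804, 677, 839, 767, 839, 817, 638, 819, 613, 813, 843, 613]  (not all equal)
t=5: [478, 477, 560, 727, 468, 605, 462, 518, 758, 503, 790, 537, 456, 790]  (not all equal)
t=6: [846, 849, 809, 663, 847, 788, 846, 842, 639, 849, 600, 839, 846, 600]  (not all equal)
t=7: [458, 438, 543, 735, 444, 567, 441, 471, 753, 444, 798, 491, 442, 798]  (not all equal)
t=8: [842, 840, 808, 653, 841, 799, 839, 842, 640, 843, 590, 844, 841, 590]  (not all equal)
t=9: [469, 455, 546, 742, 455, 556, 457, 472, 751, 451, 804, 485, 455, 804]  (not all equal)
t=10: [845, 844, 806, 643, 845, 802, 844, 845, 637, 845, 581, 845, 845, 581]  (not all equal)
t=11: [464, 447, 548, 749, 446, 552, 447, 465, 753, 446, 810, 483, 446, 810]  (not all equal)
t=12: [843, 842, 803, 633, 842, 801, 841, 843, 631, 844, 570, 845, 842, 570]  (not all equal)
t=13: [469, 451, 553, 756, 452, 555, 453, 469, 758, 449, 817, 485, 452, 817]  (not all equal)
t=14: [844, 844, 800, 623, 844, 799, 843, 844, 621, 845, 557, 844, 844, 557]  (not all equal)
t=15: [468, 448, 557, 763, 448, 558, 448, 468, 764, 447, 823, 488, 448, 823]  (not all equal)
t=16: [843, 843, 797, 612, 843, 796, 842, 843, 611, 845, 545, 844, 843, 545]  (not all equal)
t=17: [471, 449, 562, 769, 450, 563, 451, 470, 770, 448, 829, 490, 450, 829]  (not all equal)
t=18: [843, 843, 794, 602, 844, 793, 842, 843, 601, 845, 532, 843, 844, 532]  (not all equal)
t=19: [471, 449, 566, 775, 449, 567, 450, 471, 775, 448, 834, 494, 449, 834]  (not all equal)
t=20: [843, 843, 791, 593, 843, 791, 842, 843, 593, 845, 522, 842, 843, 522]  (not all equal)
t=21: [473, 449, 570, 779, 450, 570, 451, 472, 779, 449, 838, 497, 450, 838]  (not all equal)
t=22: [843, 843, 789, 586, 844, 789, 842, 843, 586, 845, 513, 842, 844, 513]  (not all equal)
t=23: [473, 449, 572, 782, 449, 572, 450, 473, 782, 449, 840, 499, 449, 840]  (not all equal)
t=24: [842, 843, 787, 581, 843, 787, 842, 842, 581, 845, 508, 842, 843, 508]  (not all equal)
t=25: [476, 450, 575, 784, 451, 575, 451, 475, 784, 449, 841, 500, 451, 841]  (not all equal)
t=26: [842, 844, 786, 578, 844, 786, 843, 842, 578, 845, 505, 841, 844, 505]  (not all equal)
t=27: [475, 449, 577, 785, 449, 577, 448, 475, 785, 449, 842, 502, 449, 842]  (not all equal)
t=28: [842, 843, 785, 577, 843, 785, 842, 842, 577, 845, 503, 840, 843, 503]  (not all equal)
t=29: [477, 450, 578, 786, 451, 578, 451, 476, 786, 450, 842, 503, 451, 842]  (not all equal)
t=30: [842, 844, 785, 576, 844, 785, 843, 842, 576, 845, 503, 841, 844, 503]  (not all equal)
t=31: [476, 449, 578, 786, 449, 578, 448, 475, 786, 449, 843, 503, 449, 843]  (not all equal)
t=32: [842, 843, 785, 575, 843, 785, 842, 842, 575, 845, 501, 840, 843, 501]  (not all equal)
t=33: [477, 450, 578, 786, 451, 578, 451, 476, 786, 450, 843, 503, 451, 843]  (not all equal)
t=34: [842, 844, 785, 575, 844, 785, 843, 842, 575, 845, 501, 841, 844, 501]  (not all equal)
t=35: [476, 449, 578, 786, 449, 578, 448, 475, 786, 449, 843, 503, 449, 843]  (not all equal)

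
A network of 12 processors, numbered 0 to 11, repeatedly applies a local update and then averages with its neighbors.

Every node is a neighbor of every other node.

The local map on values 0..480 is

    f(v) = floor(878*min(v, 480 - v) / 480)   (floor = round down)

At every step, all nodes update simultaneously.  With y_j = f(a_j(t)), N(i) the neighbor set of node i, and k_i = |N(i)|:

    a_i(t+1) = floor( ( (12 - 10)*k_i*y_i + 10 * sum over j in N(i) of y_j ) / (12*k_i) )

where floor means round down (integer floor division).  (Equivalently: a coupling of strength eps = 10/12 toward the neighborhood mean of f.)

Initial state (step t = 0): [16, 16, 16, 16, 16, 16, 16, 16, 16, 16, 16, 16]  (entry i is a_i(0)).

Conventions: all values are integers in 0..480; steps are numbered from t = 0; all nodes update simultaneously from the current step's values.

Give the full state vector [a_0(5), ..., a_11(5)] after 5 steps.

Answer: [320, 320, 320, 320, 320, 320, 320, 320, 320, 320, 320, 320]

Derivation:
t=0: [16, 16, 16, 16, 16, 16, 16, 16, 16, 16, 16, 16]
t=1: [29, 29, 29, 29, 29, 29, 29, 29, 29, 29, 29, 29]
t=2: [53, 53, 53, 53, 53, 53, 53, 53, 53, 53, 53, 53]
t=3: [96, 96, 96, 96, 96, 96, 96, 96, 96, 96, 96, 96]
t=4: [175, 175, 175, 175, 175, 175, 175, 175, 175, 175, 175, 175]
t=5: [320, 320, 320, 320, 320, 320, 320, 320, 320, 320, 320, 320]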